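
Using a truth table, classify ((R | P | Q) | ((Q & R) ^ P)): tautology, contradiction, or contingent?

contingent

  P      Q      R       (R | P | Q)  (Q & R)  ((Q & R) ^ P)  ((R | P | Q) | ((Q & R) ^ P))
False  False  False        False      False       False                  False            
False  False   True         True      False       False                   True            
False   True  False         True      False       False                   True            
False   True   True         True       True        True                   True            
 True  False  False         True      False        True                   True            
 True  False   True         True      False        True                   True            
 True   True  False         True      False        True                   True            
 True   True   True         True       True       False                   True            
7 of 8 rows are True, so the formula is contingent.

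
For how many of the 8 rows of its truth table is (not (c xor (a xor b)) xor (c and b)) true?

4

  a      b      c    |    φ  
 True   True   True  |   True
 True   True  False  |   True
 True  False   True  |   True
 True  False  False  |  False
False   True   True  |  False
False   True  False  |  False
False  False   True  |  False
False  False  False  |   True
The formula is true on 4 of the 8 rows.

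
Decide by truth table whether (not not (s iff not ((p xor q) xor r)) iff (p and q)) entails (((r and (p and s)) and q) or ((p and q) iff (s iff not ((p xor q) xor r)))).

p  q  r  s  |  φ  ψ
0  0  0  0  |  1  1
0  0  0  1  |  0  0
0  0  1  0  |  0  0
0  0  1  1  |  1  1
0  1  0  0  |  0  0
0  1  0  1  |  1  1
0  1  1  0  |  1  1
0  1  1  1  |  0  0
1  0  0  0  |  0  0
1  0  0  1  |  1  1
1  0  1  0  |  1  1
1  0  1  1  |  0  0
1  1  0  0  |  0  0
1  1  0  1  |  1  1
1  1  1  0  |  1  1
1  1  1  1  |  0  1
In every row where φ is true, ψ is also true, so φ ⊨ ψ.

yes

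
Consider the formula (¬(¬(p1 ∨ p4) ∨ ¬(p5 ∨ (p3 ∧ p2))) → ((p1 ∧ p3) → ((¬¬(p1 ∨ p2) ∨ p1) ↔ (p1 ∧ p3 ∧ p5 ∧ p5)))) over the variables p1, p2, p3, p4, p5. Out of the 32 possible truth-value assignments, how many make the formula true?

30

p1  p2  p3  p4  p5  |  φ
T   T   T   T   T   |  T
T   T   T   T   F   |  F
T   T   T   F   T   |  T
T   T   T   F   F   |  F
T   T   F   T   T   |  T
T   T   F   T   F   |  T
T   T   F   F   T   |  T
T   T   F   F   F   |  T
T   F   T   T   T   |  T
T   F   T   T   F   |  T
T   F   T   F   T   |  T
T   F   T   F   F   |  T
T   F   F   T   T   |  T
T   F   F   T   F   |  T
T   F   F   F   T   |  T
T   F   F   F   F   |  T
F   T   T   T   T   |  T
F   T   T   T   F   |  T
F   T   T   F   T   |  T
F   T   T   F   F   |  T
F   T   F   T   T   |  T
F   T   F   T   F   |  T
F   T   F   F   T   |  T
F   T   F   F   F   |  T
F   F   T   T   T   |  T
F   F   T   T   F   |  T
F   F   T   F   T   |  T
F   F   T   F   F   |  T
F   F   F   T   T   |  T
F   F   F   T   F   |  T
F   F   F   F   T   |  T
F   F   F   F   F   |  T
The formula is true on 30 of the 32 rows.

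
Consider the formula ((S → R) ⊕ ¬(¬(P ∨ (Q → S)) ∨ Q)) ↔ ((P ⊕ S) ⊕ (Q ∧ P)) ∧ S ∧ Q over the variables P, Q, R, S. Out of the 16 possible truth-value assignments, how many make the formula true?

P  Q  R  S  |  (S → R)  (Q → S)  (P ∨ (Q → S))  ¬(P ∨ (Q → S))  (¬(P ∨ (Q → S)) ∨ Q)  ¬(¬(P ∨ (Q → S)) ∨ Q)  (P ⊕ S)  (Q ∧ P)  ((P ⊕ S) ⊕ (Q ∧ P))  (S ∧ Q)  φ
F  F  F  F  |     T        T           T              F                  F                      T               F        F              F              F     T
F  F  F  T  |     F        T           T              F                  F                      T               T        F              T              F     F
F  F  T  F  |     T        T           T              F                  F                      T               F        F              F              F     T
F  F  T  T  |     T        T           T              F                  F                      T               T        F              T              F     T
F  T  F  F  |     T        F           F              T                  T                      F               F        F              F              F     F
F  T  F  T  |     F        T           T              F                  T                      F               T        F              T              T     F
F  T  T  F  |     T        F           F              T                  T                      F               F        F              F              F     F
F  T  T  T  |     T        T           T              F                  T                      F               T        F              T              T     T
T  F  F  F  |     T        T           T              F                  F                      T               T        F              T              F     T
T  F  F  T  |     F        T           T              F                  F                      T               F        F              F              F     F
T  F  T  F  |     T        T           T              F                  F                      T               T        F              T              F     T
T  F  T  T  |     T        T           T              F                  F                      T               F        F              F              F     T
T  T  F  F  |     T        F           T              F                  T                      F               T        T              F              F     F
T  T  F  T  |     F        T           T              F                  T                      F               F        T              T              T     F
T  T  T  F  |     T        F           T              F                  T                      F               T        T              F              F     F
T  T  T  T  |     T        T           T              F                  T                      F               F        T              T              T     T
The formula is true on 8 of the 16 rows.

8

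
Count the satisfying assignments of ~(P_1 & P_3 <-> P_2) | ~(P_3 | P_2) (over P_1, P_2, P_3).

P_1 | P_2 | P_3 | φ
--- | --- | --- | -
 T  |  T  |  T  | F
 T  |  T  |  F  | T
 T  |  F  |  T  | T
 T  |  F  |  F  | T
 F  |  T  |  T  | T
 F  |  T  |  F  | T
 F  |  F  |  T  | F
 F  |  F  |  F  | T
The formula is true on 6 of the 8 rows.

6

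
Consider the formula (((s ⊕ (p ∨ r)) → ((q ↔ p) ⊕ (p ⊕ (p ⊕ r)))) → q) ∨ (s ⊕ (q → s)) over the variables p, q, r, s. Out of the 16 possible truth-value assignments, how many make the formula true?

12

p  q  r  s  |  (p ∨ r)  (s ⊕ (p ∨ r))  (q ↔ p)  (p ⊕ r)  (p ⊕ (p ⊕ r))  ((q ↔ p) ⊕ (p ⊕ (p ⊕ r)))  (q → s)  (s ⊕ (q → s))  φ
F  F  F  F  |     F           F           T        F           F                    T                 T           T        T
F  F  F  T  |     F           T           T        F           F                    T                 T           F        F
F  F  T  F  |     T           T           T        T           T                    F                 T           T        T
F  F  T  T  |     T           F           T        T           T                    F                 T           F        F
F  T  F  F  |     F           F           F        F           F                    F                 F           F        T
F  T  F  T  |     F           T           F        F           F                    F                 T           F        T
F  T  T  F  |     T           T           F        T           T                    T                 F           F        T
F  T  T  T  |     T           F           F        T           T                    T                 T           F        T
T  F  F  F  |     T           T           F        T           F                    F                 T           T        T
T  F  F  T  |     T           F           F        T           F                    F                 T           F        F
T  F  T  F  |     T           T           F        F           T                    T                 T           T        T
T  F  T  T  |     T           F           F        F           T                    T                 T           F        F
T  T  F  F  |     T           T           T        T           F                    T                 F           F        T
T  T  F  T  |     T           F           T        T           F                    T                 T           F        T
T  T  T  F  |     T           T           T        F           T                    F                 F           F        T
T  T  T  T  |     T           F           T        F           T                    F                 T           F        T
The formula is true on 12 of the 16 rows.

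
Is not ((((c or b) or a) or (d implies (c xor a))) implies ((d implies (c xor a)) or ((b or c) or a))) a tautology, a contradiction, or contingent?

contradiction

a  b  c  d  |  (c or b)  ((c or b) or a)  (c xor a)  (d implies (c xor a))  (b or c)  ((b or c) or a)  φ
0  0  0  0  |     0             0             0                1               0             0         0
0  0  0  1  |     0             0             0                0               0             0         0
0  0  1  0  |     1             1             1                1               1             1         0
0  0  1  1  |     1             1             1                1               1             1         0
0  1  0  0  |     1             1             0                1               1             1         0
0  1  0  1  |     1             1             0                0               1             1         0
0  1  1  0  |     1             1             1                1               1             1         0
0  1  1  1  |     1             1             1                1               1             1         0
1  0  0  0  |     0             1             1                1               0             1         0
1  0  0  1  |     0             1             1                1               0             1         0
1  0  1  0  |     1             1             0                1               1             1         0
1  0  1  1  |     1             1             0                0               1             1         0
1  1  0  0  |     1             1             1                1               1             1         0
1  1  0  1  |     1             1             1                1               1             1         0
1  1  1  0  |     1             1             0                1               1             1         0
1  1  1  1  |     1             1             0                0               1             1         0
Every row is 0, so the formula is a contradiction.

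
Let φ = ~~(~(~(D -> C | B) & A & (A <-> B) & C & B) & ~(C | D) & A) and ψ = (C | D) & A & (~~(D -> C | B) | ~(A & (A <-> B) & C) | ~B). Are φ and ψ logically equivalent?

not equivalent

A  B  C  D  |  φ  ψ
T  T  T  T  |  F  T
T  T  T  F  |  F  T
T  T  F  T  |  F  T
T  T  F  F  |  T  F
T  F  T  T  |  F  T
T  F  T  F  |  F  T
T  F  F  T  |  F  T
T  F  F  F  |  T  F
F  T  T  T  |  F  F
F  T  T  F  |  F  F
F  T  F  T  |  F  F
F  T  F  F  |  F  F
F  F  T  T  |  F  F
F  F  T  F  |  F  F
F  F  F  T  |  F  F
F  F  F  F  |  F  F
The columns differ at A=T, B=T, C=T, D=T (φ=F, ψ=T), so they are not equivalent.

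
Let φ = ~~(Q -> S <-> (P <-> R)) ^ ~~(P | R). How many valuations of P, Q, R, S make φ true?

P  Q  R  S  |  φ
F  F  F  F  |  T
F  F  F  T  |  T
F  F  T  F  |  T
F  F  T  T  |  T
F  T  F  F  |  F
F  T  F  T  |  T
F  T  T  F  |  F
F  T  T  T  |  T
T  F  F  F  |  T
T  F  F  T  |  T
T  F  T  F  |  F
T  F  T  T  |  F
T  T  F  F  |  F
T  T  F  T  |  T
T  T  T  F  |  T
T  T  T  T  |  F
The formula is true on 10 of the 16 rows.

10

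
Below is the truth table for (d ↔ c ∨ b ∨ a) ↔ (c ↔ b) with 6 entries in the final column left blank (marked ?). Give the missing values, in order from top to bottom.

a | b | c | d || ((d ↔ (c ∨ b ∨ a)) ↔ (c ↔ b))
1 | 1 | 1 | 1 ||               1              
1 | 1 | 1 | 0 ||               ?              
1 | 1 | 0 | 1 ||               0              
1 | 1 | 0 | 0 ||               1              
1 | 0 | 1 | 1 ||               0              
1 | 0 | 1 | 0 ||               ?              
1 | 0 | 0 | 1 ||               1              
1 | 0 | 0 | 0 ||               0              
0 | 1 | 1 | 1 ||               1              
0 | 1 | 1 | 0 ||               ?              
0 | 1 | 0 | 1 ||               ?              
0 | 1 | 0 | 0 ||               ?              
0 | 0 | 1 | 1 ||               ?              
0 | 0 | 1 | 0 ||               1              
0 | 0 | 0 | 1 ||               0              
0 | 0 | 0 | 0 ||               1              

0, 1, 0, 0, 1, 0

Row a=1, b=1, c=1, d=0: (d ↔ c ∨ b ∨ a) = 0, (c ↔ b) = 1, so ((d ↔ (c ∨ b ∨ a)) ↔ (c ↔ b)) = 0.
Row a=1, b=0, c=1, d=0: (d ↔ c ∨ b ∨ a) = 0, (c ↔ b) = 0, so ((d ↔ (c ∨ b ∨ a)) ↔ (c ↔ b)) = 1.
Row a=0, b=1, c=1, d=0: (d ↔ c ∨ b ∨ a) = 0, (c ↔ b) = 1, so ((d ↔ (c ∨ b ∨ a)) ↔ (c ↔ b)) = 0.
Row a=0, b=1, c=0, d=1: (d ↔ c ∨ b ∨ a) = 1, (c ↔ b) = 0, so ((d ↔ (c ∨ b ∨ a)) ↔ (c ↔ b)) = 0.
Row a=0, b=1, c=0, d=0: (d ↔ c ∨ b ∨ a) = 0, (c ↔ b) = 0, so ((d ↔ (c ∨ b ∨ a)) ↔ (c ↔ b)) = 1.
Row a=0, b=0, c=1, d=1: (d ↔ c ∨ b ∨ a) = 1, (c ↔ b) = 0, so ((d ↔ (c ∨ b ∨ a)) ↔ (c ↔ b)) = 0.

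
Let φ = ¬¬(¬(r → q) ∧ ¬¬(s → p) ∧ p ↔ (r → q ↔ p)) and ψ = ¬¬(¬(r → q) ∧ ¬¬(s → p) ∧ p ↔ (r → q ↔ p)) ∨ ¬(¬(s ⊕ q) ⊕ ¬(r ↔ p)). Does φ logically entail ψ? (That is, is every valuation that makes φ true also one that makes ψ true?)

yes

p | q | r | s || φ | ψ
T | T | T | T || F | F
T | T | T | F || F | T
T | T | F | T || F | T
T | T | F | F || F | F
T | F | T | T || F | T
T | F | T | F || F | F
T | F | F | T || F | F
T | F | F | F || F | T
F | T | T | T || T | T
F | T | T | F || T | T
F | T | F | T || T | T
F | T | F | F || T | T
F | F | T | T || F | F
F | F | T | F || F | T
F | F | F | T || T | T
F | F | F | F || T | T
In every row where φ is true, ψ is also true, so φ ⊨ ψ.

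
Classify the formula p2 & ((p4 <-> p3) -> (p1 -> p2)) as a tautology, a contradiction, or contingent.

contingent

p1 | p2 | p3 | p4 | φ
-- | -- | -- | -- | -
F  | F  | F  | F  | F
F  | F  | F  | T  | F
F  | F  | T  | F  | F
F  | F  | T  | T  | F
F  | T  | F  | F  | T
F  | T  | F  | T  | T
F  | T  | T  | F  | T
F  | T  | T  | T  | T
T  | F  | F  | F  | F
T  | F  | F  | T  | F
T  | F  | T  | F  | F
T  | F  | T  | T  | F
T  | T  | F  | F  | T
T  | T  | F  | T  | T
T  | T  | T  | F  | T
T  | T  | T  | T  | T
8 of 16 rows are T, so the formula is contingent.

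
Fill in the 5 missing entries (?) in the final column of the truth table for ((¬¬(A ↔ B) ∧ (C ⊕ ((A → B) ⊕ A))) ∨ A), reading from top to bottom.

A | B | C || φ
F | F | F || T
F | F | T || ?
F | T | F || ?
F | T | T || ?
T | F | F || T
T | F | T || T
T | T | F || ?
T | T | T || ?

F, F, F, T, T

Row A=F, B=F, C=T: (¬¬(A ↔ B) ∧ (C ⊕ ((A → B) ⊕ A))) = F, so the formula = F.
Row A=F, B=T, C=F: (¬¬(A ↔ B) ∧ (C ⊕ ((A → B) ⊕ A))) = F, so the formula = F.
Row A=F, B=T, C=T: (¬¬(A ↔ B) ∧ (C ⊕ ((A → B) ⊕ A))) = F, so the formula = F.
Row A=T, B=T, C=F: (¬¬(A ↔ B) ∧ (C ⊕ ((A → B) ⊕ A))) = F, so the formula = T.
Row A=T, B=T, C=T: (¬¬(A ↔ B) ∧ (C ⊕ ((A → B) ⊕ A))) = T, so the formula = T.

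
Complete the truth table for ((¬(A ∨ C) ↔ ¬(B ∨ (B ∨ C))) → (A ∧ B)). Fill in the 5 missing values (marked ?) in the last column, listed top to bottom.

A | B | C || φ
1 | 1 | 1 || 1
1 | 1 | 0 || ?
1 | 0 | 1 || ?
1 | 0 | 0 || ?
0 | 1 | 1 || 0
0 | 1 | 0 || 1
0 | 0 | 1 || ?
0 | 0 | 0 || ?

Row A=1, B=1, C=0: (¬(A ∨ C) ↔ ¬(B ∨ (B ∨ C))) = 1, (A ∧ B) = 1, so the formula = 1.
Row A=1, B=0, C=1: (¬(A ∨ C) ↔ ¬(B ∨ (B ∨ C))) = 1, (A ∧ B) = 0, so the formula = 0.
Row A=1, B=0, C=0: (¬(A ∨ C) ↔ ¬(B ∨ (B ∨ C))) = 0, (A ∧ B) = 0, so the formula = 1.
Row A=0, B=0, C=1: (¬(A ∨ C) ↔ ¬(B ∨ (B ∨ C))) = 1, (A ∧ B) = 0, so the formula = 0.
Row A=0, B=0, C=0: (¬(A ∨ C) ↔ ¬(B ∨ (B ∨ C))) = 1, (A ∧ B) = 0, so the formula = 0.

1, 0, 1, 0, 0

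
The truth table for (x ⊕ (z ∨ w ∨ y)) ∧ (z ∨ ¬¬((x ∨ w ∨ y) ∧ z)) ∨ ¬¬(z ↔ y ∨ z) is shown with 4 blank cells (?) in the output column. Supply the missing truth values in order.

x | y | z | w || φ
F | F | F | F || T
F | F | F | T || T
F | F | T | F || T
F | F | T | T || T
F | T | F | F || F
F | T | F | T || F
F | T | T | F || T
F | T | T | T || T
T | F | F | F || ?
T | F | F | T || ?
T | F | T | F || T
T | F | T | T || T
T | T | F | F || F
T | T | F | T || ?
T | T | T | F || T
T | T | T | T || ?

T, T, F, T

Row x=T, y=F, z=F, w=F: ((x ⊕ (z ∨ w ∨ y)) ∧ (z ∨ ¬¬((x ∨ w ∨ y) ∧ z))) = F, ¬¬(z ↔ y ∨ z) = T, so the formula = T.
Row x=T, y=F, z=F, w=T: ((x ⊕ (z ∨ w ∨ y)) ∧ (z ∨ ¬¬((x ∨ w ∨ y) ∧ z))) = F, ¬¬(z ↔ y ∨ z) = T, so the formula = T.
Row x=T, y=T, z=F, w=T: ((x ⊕ (z ∨ w ∨ y)) ∧ (z ∨ ¬¬((x ∨ w ∨ y) ∧ z))) = F, ¬¬(z ↔ y ∨ z) = F, so the formula = F.
Row x=T, y=T, z=T, w=T: ((x ⊕ (z ∨ w ∨ y)) ∧ (z ∨ ¬¬((x ∨ w ∨ y) ∧ z))) = F, ¬¬(z ↔ y ∨ z) = T, so the formula = T.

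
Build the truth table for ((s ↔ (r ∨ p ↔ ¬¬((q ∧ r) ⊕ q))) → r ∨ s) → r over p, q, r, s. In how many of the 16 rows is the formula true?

p | q | r | s || (r ∨ p) | (q ∧ r) | ((q ∧ r) ⊕ q) | ¬((q ∧ r) ⊕ q) | ¬¬((q ∧ r) ⊕ q) | ((r ∨ p) ↔ ¬¬((q ∧ r) ⊕ q)) | (r ∨ s) | φ
F | F | F | F ||    F    |    F    |       F       |       T        |        F        |              T              |    F    | F
F | F | F | T ||    F    |    F    |       F       |       T        |        F        |              T              |    T    | F
F | F | T | F ||    T    |    F    |       F       |       T        |        F        |              F              |    T    | T
F | F | T | T ||    T    |    F    |       F       |       T        |        F        |              F              |    T    | T
F | T | F | F ||    F    |    F    |       T       |       F        |        T        |              F              |    F    | T
F | T | F | T ||    F    |    F    |       T       |       F        |        T        |              F              |    T    | F
F | T | T | F ||    T    |    T    |       F       |       T        |        F        |              F              |    T    | T
F | T | T | T ||    T    |    T    |       F       |       T        |        F        |              F              |    T    | T
T | F | F | F ||    T    |    F    |       F       |       T        |        F        |              F              |    F    | T
T | F | F | T ||    T    |    F    |       F       |       T        |        F        |              F              |    T    | F
T | F | T | F ||    T    |    F    |       F       |       T        |        F        |              F              |    T    | T
T | F | T | T ||    T    |    F    |       F       |       T        |        F        |              F              |    T    | T
T | T | F | F ||    T    |    F    |       T       |       F        |        T        |              T              |    F    | F
T | T | F | T ||    T    |    F    |       T       |       F        |        T        |              T              |    T    | F
T | T | T | F ||    T    |    T    |       F       |       T        |        F        |              F              |    T    | T
T | T | T | T ||    T    |    T    |       F       |       T        |        F        |              F              |    T    | T
The formula is true on 10 of the 16 rows.

10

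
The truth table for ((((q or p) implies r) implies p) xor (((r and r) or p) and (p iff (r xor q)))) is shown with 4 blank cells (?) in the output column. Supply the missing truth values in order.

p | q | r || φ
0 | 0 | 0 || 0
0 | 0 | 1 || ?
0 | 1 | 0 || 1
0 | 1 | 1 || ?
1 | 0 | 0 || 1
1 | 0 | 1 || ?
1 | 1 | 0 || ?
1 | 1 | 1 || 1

Row p=0, q=0, r=1: (((q or p) implies r) implies p) = 0, (((r and r) or p) and (p iff (r xor q))) = 0, so the formula = 0.
Row p=0, q=1, r=1: (((q or p) implies r) implies p) = 0, (((r and r) or p) and (p iff (r xor q))) = 1, so the formula = 1.
Row p=1, q=0, r=1: (((q or p) implies r) implies p) = 1, (((r and r) or p) and (p iff (r xor q))) = 1, so the formula = 0.
Row p=1, q=1, r=0: (((q or p) implies r) implies p) = 1, (((r and r) or p) and (p iff (r xor q))) = 1, so the formula = 0.

0, 1, 0, 0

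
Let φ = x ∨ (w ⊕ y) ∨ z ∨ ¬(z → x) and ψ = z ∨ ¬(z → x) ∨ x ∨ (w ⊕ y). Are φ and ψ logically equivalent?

x | y | z | w || φ | ψ
1 | 1 | 1 | 1 || 1 | 1
1 | 1 | 1 | 0 || 1 | 1
1 | 1 | 0 | 1 || 1 | 1
1 | 1 | 0 | 0 || 1 | 1
1 | 0 | 1 | 1 || 1 | 1
1 | 0 | 1 | 0 || 1 | 1
1 | 0 | 0 | 1 || 1 | 1
1 | 0 | 0 | 0 || 1 | 1
0 | 1 | 1 | 1 || 1 | 1
0 | 1 | 1 | 0 || 1 | 1
0 | 1 | 0 | 1 || 0 | 0
0 | 1 | 0 | 0 || 1 | 1
0 | 0 | 1 | 1 || 1 | 1
0 | 0 | 1 | 0 || 1 | 1
0 | 0 | 0 | 1 || 1 | 1
0 | 0 | 0 | 0 || 0 | 0
The columns for φ and ψ agree on every row, so they are logically equivalent.

equivalent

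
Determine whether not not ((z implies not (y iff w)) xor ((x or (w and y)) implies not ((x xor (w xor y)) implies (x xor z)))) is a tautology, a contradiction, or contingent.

contingent

  x   |   y   |   z   |   w   ||   φ  
 True |  True |  True |  True ||  True
 True |  True |  True | False ||  True
 True |  True | False |  True ||  True
 True |  True | False | False ||  True
 True | False |  True |  True ||  True
 True | False |  True | False ||  True
 True | False | False |  True ||  True
 True | False | False | False ||  True
False |  True |  True |  True || False
False |  True |  True | False || False
False |  True | False |  True ||  True
False |  True | False | False || False
False | False |  True |  True || False
False | False |  True | False ||  True
False | False | False |  True || False
False | False | False | False || False
10 of 16 rows are True, so the formula is contingent.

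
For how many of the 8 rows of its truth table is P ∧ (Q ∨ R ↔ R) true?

3

P  Q  R  |  (Q ∨ R)  ((Q ∨ R) ↔ R)  (P ∧ ((Q ∨ R) ↔ R))
T  T  T  |     T           T                 T         
T  T  F  |     T           F                 F         
T  F  T  |     T           T                 T         
T  F  F  |     F           T                 T         
F  T  T  |     T           T                 F         
F  T  F  |     T           F                 F         
F  F  T  |     T           T                 F         
F  F  F  |     F           T                 F         
The formula is true on 3 of the 8 rows.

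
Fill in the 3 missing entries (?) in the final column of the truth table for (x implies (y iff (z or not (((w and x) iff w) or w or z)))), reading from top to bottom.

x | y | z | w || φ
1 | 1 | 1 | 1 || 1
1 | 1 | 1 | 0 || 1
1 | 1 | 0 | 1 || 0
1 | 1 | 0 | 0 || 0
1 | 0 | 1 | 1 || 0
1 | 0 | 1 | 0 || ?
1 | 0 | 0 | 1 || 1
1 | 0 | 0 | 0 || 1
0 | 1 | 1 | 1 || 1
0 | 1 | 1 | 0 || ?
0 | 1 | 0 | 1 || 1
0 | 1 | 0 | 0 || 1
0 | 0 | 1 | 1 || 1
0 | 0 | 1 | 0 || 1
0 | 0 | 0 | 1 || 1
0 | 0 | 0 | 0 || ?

Row x=1, y=0, z=1, w=0: (y iff (z or not (((w and x) iff w) or w or z))) = 0, so the formula = 0.
Row x=0, y=1, z=1, w=0: (y iff (z or not (((w and x) iff w) or w or z))) = 1, so the formula = 1.
Row x=0, y=0, z=0, w=0: (y iff (z or not (((w and x) iff w) or w or z))) = 1, so the formula = 1.

0, 1, 1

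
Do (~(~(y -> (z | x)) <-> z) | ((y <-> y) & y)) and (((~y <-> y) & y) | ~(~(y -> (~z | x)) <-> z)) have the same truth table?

x  y  z  |  φ  ψ
0  0  0  |  0  0
0  0  1  |  1  1
0  1  0  |  1  0
0  1  1  |  1  0
1  0  0  |  0  0
1  0  1  |  1  1
1  1  0  |  1  0
1  1  1  |  1  1
The columns differ at x=0, y=1, z=0 (φ=1, ψ=0), so they are not equivalent.

not equivalent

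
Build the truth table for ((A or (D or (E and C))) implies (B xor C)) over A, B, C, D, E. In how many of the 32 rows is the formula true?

19

A  B  C  D  E  |  φ
1  1  1  1  1  |  0
1  1  1  1  0  |  0
1  1  1  0  1  |  0
1  1  1  0  0  |  0
1  1  0  1  1  |  1
1  1  0  1  0  |  1
1  1  0  0  1  |  1
1  1  0  0  0  |  1
1  0  1  1  1  |  1
1  0  1  1  0  |  1
1  0  1  0  1  |  1
1  0  1  0  0  |  1
1  0  0  1  1  |  0
1  0  0  1  0  |  0
1  0  0  0  1  |  0
1  0  0  0  0  |  0
0  1  1  1  1  |  0
0  1  1  1  0  |  0
0  1  1  0  1  |  0
0  1  1  0  0  |  1
0  1  0  1  1  |  1
0  1  0  1  0  |  1
0  1  0  0  1  |  1
0  1  0  0  0  |  1
0  0  1  1  1  |  1
0  0  1  1  0  |  1
0  0  1  0  1  |  1
0  0  1  0  0  |  1
0  0  0  1  1  |  0
0  0  0  1  0  |  0
0  0  0  0  1  |  1
0  0  0  0  0  |  1
The formula is true on 19 of the 32 rows.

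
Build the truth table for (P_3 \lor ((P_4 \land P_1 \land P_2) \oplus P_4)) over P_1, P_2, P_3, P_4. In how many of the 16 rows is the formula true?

 P_1  |  P_2  |  P_3  |  P_4  || (P_4 \land P_1 \land P_2) |   φ  
False | False | False | False ||           False           | False
False | False | False |  True ||           False           |  True
False | False |  True | False ||           False           |  True
False | False |  True |  True ||           False           |  True
False |  True | False | False ||           False           | False
False |  True | False |  True ||           False           |  True
False |  True |  True | False ||           False           |  True
False |  True |  True |  True ||           False           |  True
 True | False | False | False ||           False           | False
 True | False | False |  True ||           False           |  True
 True | False |  True | False ||           False           |  True
 True | False |  True |  True ||           False           |  True
 True |  True | False | False ||           False           | False
 True |  True | False |  True ||            True           | False
 True |  True |  True | False ||           False           |  True
 True |  True |  True |  True ||            True           |  True
The formula is true on 11 of the 16 rows.

11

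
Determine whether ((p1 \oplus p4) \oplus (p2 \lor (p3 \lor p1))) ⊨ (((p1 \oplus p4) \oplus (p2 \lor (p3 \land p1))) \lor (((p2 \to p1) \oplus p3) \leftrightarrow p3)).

no

  p1  |   p2  |   p3  |   p4  |   φ   |   ψ  
----- | ----- | ----- | ----- | ----- | -----
False | False | False | False | False | False
False | False | False |  True |  True |  True
False | False |  True | False |  True | False
False | False |  True |  True | False |  True
False |  True | False | False |  True |  True
False |  True | False |  True | False |  True
False |  True |  True | False |  True |  True
False |  True |  True |  True | False |  True
 True | False | False | False | False |  True
 True | False | False |  True |  True | False
 True | False |  True | False | False | False
 True | False |  True |  True |  True |  True
 True |  True | False | False | False | False
 True |  True | False |  True |  True |  True
 True |  True |  True | False | False | False
 True |  True |  True |  True |  True |  True
At p1=False, p2=False, p3=True, p4=False we have φ true but ψ false, so φ does not entail ψ.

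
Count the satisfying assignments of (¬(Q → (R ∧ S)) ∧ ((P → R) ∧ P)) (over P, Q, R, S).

1

P  Q  R  S  |  (R ∧ S)  (Q → (R ∧ S))  ¬(Q → (R ∧ S))  (P → R)  ((P → R) ∧ P)  φ
T  T  T  T  |     T           T              F            T           T        F
T  T  T  F  |     F           F              T            T           T        T
T  T  F  T  |     F           F              T            F           F        F
T  T  F  F  |     F           F              T            F           F        F
T  F  T  T  |     T           T              F            T           T        F
T  F  T  F  |     F           T              F            T           T        F
T  F  F  T  |     F           T              F            F           F        F
T  F  F  F  |     F           T              F            F           F        F
F  T  T  T  |     T           T              F            T           F        F
F  T  T  F  |     F           F              T            T           F        F
F  T  F  T  |     F           F              T            T           F        F
F  T  F  F  |     F           F              T            T           F        F
F  F  T  T  |     T           T              F            T           F        F
F  F  T  F  |     F           T              F            T           F        F
F  F  F  T  |     F           T              F            T           F        F
F  F  F  F  |     F           T              F            T           F        F
The formula is true on 1 of the 16 rows.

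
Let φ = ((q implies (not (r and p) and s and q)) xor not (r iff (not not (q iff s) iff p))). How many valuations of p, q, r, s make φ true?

7

p  q  r  s  |  (r and p)  not (r and p)  (not (r and p) and s and q)  (q iff s)  not (q iff s)  not not (q iff s)  (not not (q iff s) iff p)  φ
F  F  F  F  |      F            T                     F                   T            F                T                      F              T
F  F  F  T  |      F            T                     F                   F            T                F                      T              F
F  F  T  F  |      F            T                     F                   T            F                T                      F              F
F  F  T  T  |      F            T                     F                   F            T                F                      T              T
F  T  F  F  |      F            T                     F                   F            T                F                      T              T
F  T  F  T  |      F            T                     T                   T            F                T                      F              T
F  T  T  F  |      F            T                     F                   F            T                F                      T              F
F  T  T  T  |      F            T                     T                   T            F                T                      F              F
T  F  F  F  |      F            T                     F                   T            F                T                      T              F
T  F  F  T  |      F            T                     F                   F            T                F                      F              T
T  F  T  F  |      T            F                     F                   T            F                T                      T              T
T  F  T  T  |      T            F                     F                   F            T                F                      F              F
T  T  F  F  |      F            T                     F                   F            T                F                      F              F
T  T  F  T  |      F            T                     T                   T            F                T                      T              F
T  T  T  F  |      T            F                     F                   F            T                F                      F              T
T  T  T  T  |      T            F                     F                   T            F                T                      T              F
The formula is true on 7 of the 16 rows.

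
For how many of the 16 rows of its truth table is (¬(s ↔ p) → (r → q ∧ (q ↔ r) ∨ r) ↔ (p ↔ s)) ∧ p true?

p | q | r | s || φ
0 | 0 | 0 | 0 || 0
0 | 0 | 0 | 1 || 0
0 | 0 | 1 | 0 || 0
0 | 0 | 1 | 1 || 0
0 | 1 | 0 | 0 || 0
0 | 1 | 0 | 1 || 0
0 | 1 | 1 | 0 || 0
0 | 1 | 1 | 1 || 0
1 | 0 | 0 | 0 || 0
1 | 0 | 0 | 1 || 1
1 | 0 | 1 | 0 || 0
1 | 0 | 1 | 1 || 1
1 | 1 | 0 | 0 || 0
1 | 1 | 0 | 1 || 1
1 | 1 | 1 | 0 || 0
1 | 1 | 1 | 1 || 1
The formula is true on 4 of the 16 rows.

4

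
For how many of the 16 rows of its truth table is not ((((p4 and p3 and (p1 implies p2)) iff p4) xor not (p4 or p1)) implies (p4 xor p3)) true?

p1  p2  p3  p4  |  (p1 implies p2)  (p4 or p1)  not (p4 or p1)  (p4 xor p3)  φ
1   1   1   1   |         1             1             0              0       1
1   1   1   0   |         1             1             0              1       0
1   1   0   1   |         1             1             0              1       0
1   1   0   0   |         1             1             0              0       1
1   0   1   1   |         0             1             0              0       0
1   0   1   0   |         0             1             0              1       0
1   0   0   1   |         0             1             0              1       0
1   0   0   0   |         0             1             0              0       1
0   1   1   1   |         1             1             0              0       1
0   1   1   0   |         1             0             1              1       0
0   1   0   1   |         1             1             0              1       0
0   1   0   0   |         1             0             1              0       0
0   0   1   1   |         1             1             0              0       1
0   0   1   0   |         1             0             1              1       0
0   0   0   1   |         1             1             0              1       0
0   0   0   0   |         1             0             1              0       0
The formula is true on 5 of the 16 rows.

5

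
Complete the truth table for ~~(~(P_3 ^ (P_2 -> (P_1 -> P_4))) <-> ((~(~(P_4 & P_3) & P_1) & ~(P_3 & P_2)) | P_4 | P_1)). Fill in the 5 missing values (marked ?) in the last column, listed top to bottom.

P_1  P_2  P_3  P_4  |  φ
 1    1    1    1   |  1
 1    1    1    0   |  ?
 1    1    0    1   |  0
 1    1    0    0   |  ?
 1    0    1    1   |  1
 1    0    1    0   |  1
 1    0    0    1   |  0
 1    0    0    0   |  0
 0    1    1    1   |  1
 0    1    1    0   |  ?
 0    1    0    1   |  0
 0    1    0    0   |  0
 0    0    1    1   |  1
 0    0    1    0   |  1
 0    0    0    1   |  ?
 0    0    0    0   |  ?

0, 1, 0, 0, 0

Row 2: (~(P_3 ^ (P_2 -> (P_1 -> P_4))) <-> ((~(~(P_4 & P_3) & P_1) & ~(P_3 & P_2)) | P_4 | P_1)) = 0, ~(~(P_3 ^ (P_2 -> (P_1 -> P_4))) <-> ((~(~(P_4 & P_3) & P_1) & ~(P_3 & P_2)) | P_4 | P_1)) = 1, so the formula = 0.
Row 4: (~(P_3 ^ (P_2 -> (P_1 -> P_4))) <-> ((~(~(P_4 & P_3) & P_1) & ~(P_3 & P_2)) | P_4 | P_1)) = 1, ~(~(P_3 ^ (P_2 -> (P_1 -> P_4))) <-> ((~(~(P_4 & P_3) & P_1) & ~(P_3 & P_2)) | P_4 | P_1)) = 0, so the formula = 1.
Row 10: (~(P_3 ^ (P_2 -> (P_1 -> P_4))) <-> ((~(~(P_4 & P_3) & P_1) & ~(P_3 & P_2)) | P_4 | P_1)) = 0, ~(~(P_3 ^ (P_2 -> (P_1 -> P_4))) <-> ((~(~(P_4 & P_3) & P_1) & ~(P_3 & P_2)) | P_4 | P_1)) = 1, so the formula = 0.
Row 15: (~(P_3 ^ (P_2 -> (P_1 -> P_4))) <-> ((~(~(P_4 & P_3) & P_1) & ~(P_3 & P_2)) | P_4 | P_1)) = 0, ~(~(P_3 ^ (P_2 -> (P_1 -> P_4))) <-> ((~(~(P_4 & P_3) & P_1) & ~(P_3 & P_2)) | P_4 | P_1)) = 1, so the formula = 0.
Row 16: (~(P_3 ^ (P_2 -> (P_1 -> P_4))) <-> ((~(~(P_4 & P_3) & P_1) & ~(P_3 & P_2)) | P_4 | P_1)) = 0, ~(~(P_3 ^ (P_2 -> (P_1 -> P_4))) <-> ((~(~(P_4 & P_3) & P_1) & ~(P_3 & P_2)) | P_4 | P_1)) = 1, so the formula = 0.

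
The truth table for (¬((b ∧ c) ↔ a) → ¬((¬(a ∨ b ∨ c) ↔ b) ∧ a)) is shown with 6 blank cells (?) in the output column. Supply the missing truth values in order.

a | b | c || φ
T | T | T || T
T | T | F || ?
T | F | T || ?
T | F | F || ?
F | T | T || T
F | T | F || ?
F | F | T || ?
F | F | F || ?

T, F, F, T, T, T

Row a=T, b=T, c=F: ¬((b ∧ c) ↔ a) = T, ¬((¬(a ∨ b ∨ c) ↔ b) ∧ a) = T, so the formula = T.
Row a=T, b=F, c=T: ¬((b ∧ c) ↔ a) = T, ¬((¬(a ∨ b ∨ c) ↔ b) ∧ a) = F, so the formula = F.
Row a=T, b=F, c=F: ¬((b ∧ c) ↔ a) = T, ¬((¬(a ∨ b ∨ c) ↔ b) ∧ a) = F, so the formula = F.
Row a=F, b=T, c=F: ¬((b ∧ c) ↔ a) = F, ¬((¬(a ∨ b ∨ c) ↔ b) ∧ a) = T, so the formula = T.
Row a=F, b=F, c=T: ¬((b ∧ c) ↔ a) = F, ¬((¬(a ∨ b ∨ c) ↔ b) ∧ a) = T, so the formula = T.
Row a=F, b=F, c=F: ¬((b ∧ c) ↔ a) = F, ¬((¬(a ∨ b ∨ c) ↔ b) ∧ a) = T, so the formula = T.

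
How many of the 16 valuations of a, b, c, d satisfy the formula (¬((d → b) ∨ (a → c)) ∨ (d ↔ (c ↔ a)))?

a | b | c | d || (d → b) | (a → c) | ((d → b) ∨ (a → c)) | ¬((d → b) ∨ (a → c)) | (c ↔ a) | (d ↔ (c ↔ a)) | φ
T | T | T | T ||    T    |    T    |          T          |          F           |    T    |       T       | T
T | T | T | F ||    T    |    T    |          T          |          F           |    T    |       F       | F
T | T | F | T ||    T    |    F    |          T          |          F           |    F    |       F       | F
T | T | F | F ||    T    |    F    |          T          |          F           |    F    |       T       | T
T | F | T | T ||    F    |    T    |          T          |          F           |    T    |       T       | T
T | F | T | F ||    T    |    T    |          T          |          F           |    T    |       F       | F
T | F | F | T ||    F    |    F    |          F          |          T           |    F    |       F       | T
T | F | F | F ||    T    |    F    |          T          |          F           |    F    |       T       | T
F | T | T | T ||    T    |    T    |          T          |          F           |    F    |       F       | F
F | T | T | F ||    T    |    T    |          T          |          F           |    F    |       T       | T
F | T | F | T ||    T    |    T    |          T          |          F           |    T    |       T       | T
F | T | F | F ||    T    |    T    |          T          |          F           |    T    |       F       | F
F | F | T | T ||    F    |    T    |          T          |          F           |    F    |       F       | F
F | F | T | F ||    T    |    T    |          T          |          F           |    F    |       T       | T
F | F | F | T ||    F    |    T    |          T          |          F           |    T    |       T       | T
F | F | F | F ||    T    |    T    |          T          |          F           |    T    |       F       | F
The formula is true on 9 of the 16 rows.

9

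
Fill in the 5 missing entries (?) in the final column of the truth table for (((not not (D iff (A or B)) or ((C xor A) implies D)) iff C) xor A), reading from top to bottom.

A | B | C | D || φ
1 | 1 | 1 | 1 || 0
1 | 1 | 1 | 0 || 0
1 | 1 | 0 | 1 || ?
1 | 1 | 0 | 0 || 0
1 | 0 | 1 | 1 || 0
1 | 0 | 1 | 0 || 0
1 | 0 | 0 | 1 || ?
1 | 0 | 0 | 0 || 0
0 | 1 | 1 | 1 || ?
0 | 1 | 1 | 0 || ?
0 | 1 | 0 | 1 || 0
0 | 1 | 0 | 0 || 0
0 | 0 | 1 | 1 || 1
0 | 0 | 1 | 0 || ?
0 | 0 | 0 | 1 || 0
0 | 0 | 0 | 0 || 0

Row A=1, B=1, C=0, D=1: ((not not (D iff (A or B)) or ((C xor A) implies D)) iff C) = 0, so the formula = 1.
Row A=1, B=0, C=0, D=1: ((not not (D iff (A or B)) or ((C xor A) implies D)) iff C) = 0, so the formula = 1.
Row A=0, B=1, C=1, D=1: ((not not (D iff (A or B)) or ((C xor A) implies D)) iff C) = 1, so the formula = 1.
Row A=0, B=1, C=1, D=0: ((not not (D iff (A or B)) or ((C xor A) implies D)) iff C) = 0, so the formula = 0.
Row A=0, B=0, C=1, D=0: ((not not (D iff (A or B)) or ((C xor A) implies D)) iff C) = 1, so the formula = 1.

1, 1, 1, 0, 1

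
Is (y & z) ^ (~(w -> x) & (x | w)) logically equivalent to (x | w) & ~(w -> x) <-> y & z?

x | y | z | w || φ | ψ
F | F | F | F || F | T
F | F | F | T || T | F
F | F | T | F || F | T
F | F | T | T || T | F
F | T | F | F || F | T
F | T | F | T || T | F
F | T | T | F || T | F
F | T | T | T || F | T
T | F | F | F || F | T
T | F | F | T || F | T
T | F | T | F || F | T
T | F | T | T || F | T
T | T | F | F || F | T
T | T | F | T || F | T
T | T | T | F || T | F
T | T | T | T || T | F
The columns differ at x=F, y=F, z=F, w=F (φ=F, ψ=T), so they are not equivalent.

not equivalent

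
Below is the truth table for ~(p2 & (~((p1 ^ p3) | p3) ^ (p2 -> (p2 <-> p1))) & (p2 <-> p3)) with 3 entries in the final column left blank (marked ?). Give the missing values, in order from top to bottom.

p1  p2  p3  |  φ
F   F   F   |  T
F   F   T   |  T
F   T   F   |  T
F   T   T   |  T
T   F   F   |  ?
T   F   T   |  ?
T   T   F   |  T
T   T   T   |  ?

Row p1=T, p2=F, p3=F: (~((p1 ^ p3) | p3) ^ (p2 -> (p2 <-> p1))) = T, (p2 <-> p3) = T, (p2 & (~((p1 ^ p3) | p3) ^ (p2 -> (p2 <-> p1))) & (p2 <-> p3)) = F, so the formula = T.
Row p1=T, p2=F, p3=T: (~((p1 ^ p3) | p3) ^ (p2 -> (p2 <-> p1))) = T, (p2 <-> p3) = F, (p2 & (~((p1 ^ p3) | p3) ^ (p2 -> (p2 <-> p1))) & (p2 <-> p3)) = F, so the formula = T.
Row p1=T, p2=T, p3=T: (~((p1 ^ p3) | p3) ^ (p2 -> (p2 <-> p1))) = T, (p2 <-> p3) = T, (p2 & (~((p1 ^ p3) | p3) ^ (p2 -> (p2 <-> p1))) & (p2 <-> p3)) = T, so the formula = F.

T, T, F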